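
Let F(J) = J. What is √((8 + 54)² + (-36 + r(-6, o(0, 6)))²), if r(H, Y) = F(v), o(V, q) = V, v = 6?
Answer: 2*√1186 ≈ 68.877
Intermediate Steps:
r(H, Y) = 6
√((8 + 54)² + (-36 + r(-6, o(0, 6)))²) = √((8 + 54)² + (-36 + 6)²) = √(62² + (-30)²) = √(3844 + 900) = √4744 = 2*√1186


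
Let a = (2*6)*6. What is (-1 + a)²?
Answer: 5041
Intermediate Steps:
a = 72 (a = 12*6 = 72)
(-1 + a)² = (-1 + 72)² = 71² = 5041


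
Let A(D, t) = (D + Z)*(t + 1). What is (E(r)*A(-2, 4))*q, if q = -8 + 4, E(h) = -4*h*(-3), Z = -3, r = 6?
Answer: 7200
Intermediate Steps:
A(D, t) = (1 + t)*(-3 + D) (A(D, t) = (D - 3)*(t + 1) = (-3 + D)*(1 + t) = (1 + t)*(-3 + D))
E(h) = 12*h
q = -4
(E(r)*A(-2, 4))*q = ((12*6)*(-3 - 2 - 3*4 - 2*4))*(-4) = (72*(-3 - 2 - 12 - 8))*(-4) = (72*(-25))*(-4) = -1800*(-4) = 7200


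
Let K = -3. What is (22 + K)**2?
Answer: 361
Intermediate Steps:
(22 + K)**2 = (22 - 3)**2 = 19**2 = 361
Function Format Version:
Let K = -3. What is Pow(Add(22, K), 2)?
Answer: 361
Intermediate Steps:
Pow(Add(22, K), 2) = Pow(Add(22, -3), 2) = Pow(19, 2) = 361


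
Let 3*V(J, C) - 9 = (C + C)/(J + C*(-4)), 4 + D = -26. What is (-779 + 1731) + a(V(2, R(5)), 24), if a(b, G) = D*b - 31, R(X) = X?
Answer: 7529/9 ≈ 836.56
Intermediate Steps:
D = -30 (D = -4 - 26 = -30)
V(J, C) = 3 + 2*C/(3*(J - 4*C)) (V(J, C) = 3 + ((C + C)/(J + C*(-4)))/3 = 3 + ((2*C)/(J - 4*C))/3 = 3 + (2*C/(J - 4*C))/3 = 3 + 2*C/(3*(J - 4*C)))
a(b, G) = -31 - 30*b (a(b, G) = -30*b - 31 = -31 - 30*b)
(-779 + 1731) + a(V(2, R(5)), 24) = (-779 + 1731) + (-31 - 10*(-9*2 + 34*5)/(-1*2 + 4*5)) = 952 + (-31 - 10*(-18 + 170)/(-2 + 20)) = 952 + (-31 - 10*152/18) = 952 + (-31 - 30*76/27) = 952 + (-31 - 760/9) = 952 - 1039/9 = 7529/9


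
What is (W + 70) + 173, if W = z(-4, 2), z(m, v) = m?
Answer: 239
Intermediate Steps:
W = -4
(W + 70) + 173 = (-4 + 70) + 173 = 66 + 173 = 239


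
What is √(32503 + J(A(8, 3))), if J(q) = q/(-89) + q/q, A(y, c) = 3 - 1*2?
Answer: √257464095/89 ≈ 180.29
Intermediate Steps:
A(y, c) = 1 (A(y, c) = 3 - 2 = 1)
J(q) = 1 - q/89 (J(q) = q*(-1/89) + 1 = -q/89 + 1 = 1 - q/89)
√(32503 + J(A(8, 3))) = √(32503 + (1 - 1/89*1)) = √(32503 + (1 - 1/89)) = √(32503 + 88/89) = √(2892855/89) = √257464095/89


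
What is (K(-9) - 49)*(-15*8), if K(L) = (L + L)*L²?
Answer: 180840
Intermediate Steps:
K(L) = 2*L³ (K(L) = (2*L)*L² = 2*L³)
(K(-9) - 49)*(-15*8) = (2*(-9)³ - 49)*(-15*8) = (2*(-729) - 49)*(-120) = (-1458 - 49)*(-120) = -1507*(-120) = 180840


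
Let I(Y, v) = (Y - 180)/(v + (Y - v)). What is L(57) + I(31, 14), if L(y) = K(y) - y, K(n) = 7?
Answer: -1699/31 ≈ -54.806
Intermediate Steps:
I(Y, v) = (-180 + Y)/Y
L(y) = 7 - y
L(57) + I(31, 14) = (7 - 1*57) + (-180 + 31)/31 = (7 - 57) + (1/31)*(-149) = -50 - 149/31 = -1699/31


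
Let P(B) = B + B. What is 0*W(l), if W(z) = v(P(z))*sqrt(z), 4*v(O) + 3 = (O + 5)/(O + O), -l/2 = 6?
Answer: 0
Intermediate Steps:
P(B) = 2*B
l = -12 (l = -2*6 = -12)
v(O) = -3/4 + (5 + O)/(8*O) (v(O) = -3/4 + ((O + 5)/(O + O))/4 = -3/4 + ((5 + O)/((2*O)))/4 = -3/4 + ((5 + O)*(1/(2*O)))/4 = -3/4 + ((5 + O)/(2*O))/4 = -3/4 + (5 + O)/(8*O))
W(z) = 5*(1 - 2*z)/(16*sqrt(z)) (W(z) = (5*(1 - 2*z)/(8*((2*z))))*sqrt(z) = (5*(1/(2*z))*(1 - 2*z)/8)*sqrt(z) = (5*(1 - 2*z)/(16*z))*sqrt(z) = 5*(1 - 2*z)/(16*sqrt(z)))
0*W(l) = 0*(5*(1 - 2*(-12))/(16*sqrt(-12))) = 0*(5*(-I*sqrt(3)/6)*(1 + 24)/16) = 0*((5/16)*(-I*sqrt(3)/6)*25) = 0*(-125*I*sqrt(3)/96) = 0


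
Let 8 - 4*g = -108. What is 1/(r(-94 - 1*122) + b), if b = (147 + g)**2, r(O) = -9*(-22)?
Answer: 1/31174 ≈ 3.2078e-5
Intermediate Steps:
g = 29 (g = 2 - 1/4*(-108) = 2 + 27 = 29)
r(O) = 198
b = 30976 (b = (147 + 29)**2 = 176**2 = 30976)
1/(r(-94 - 1*122) + b) = 1/(198 + 30976) = 1/31174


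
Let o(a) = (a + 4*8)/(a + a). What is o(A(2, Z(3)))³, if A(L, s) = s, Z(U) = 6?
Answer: 6859/216 ≈ 31.755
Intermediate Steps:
o(a) = (32 + a)/(2*a) (o(a) = (a + 32)/((2*a)) = (32 + a)*(1/(2*a)) = (32 + a)/(2*a))
o(A(2, Z(3)))³ = ((½)*(32 + 6)/6)³ = ((½)*(⅙)*38)³ = (19/6)³ = 6859/216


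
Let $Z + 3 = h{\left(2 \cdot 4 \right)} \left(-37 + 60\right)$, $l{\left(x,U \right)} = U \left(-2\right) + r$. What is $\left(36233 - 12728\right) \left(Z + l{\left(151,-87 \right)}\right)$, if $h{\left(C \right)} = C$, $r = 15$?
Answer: $8696850$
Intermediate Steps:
$l{\left(x,U \right)} = 15 - 2 U$ ($l{\left(x,U \right)} = U \left(-2\right) + 15 = - 2 U + 15 = 15 - 2 U$)
$Z = 181$ ($Z = -3 + 2 \cdot 4 \left(-37 + 60\right) = -3 + 8 \cdot 23 = -3 + 184 = 181$)
$\left(36233 - 12728\right) \left(Z + l{\left(151,-87 \right)}\right) = \left(36233 - 12728\right) \left(181 + \left(15 - -174\right)\right) = 23505 \left(181 + \left(15 + 174\right)\right) = 23505 \left(181 + 189\right) = 23505 \cdot 370 = 8696850$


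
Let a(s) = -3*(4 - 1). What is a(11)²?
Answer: 81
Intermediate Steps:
a(s) = -9 (a(s) = -3*3 = -9)
a(11)² = (-9)² = 81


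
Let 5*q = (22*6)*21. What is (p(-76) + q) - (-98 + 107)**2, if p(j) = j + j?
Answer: 1607/5 ≈ 321.40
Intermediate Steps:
q = 2772/5 (q = ((22*6)*21)/5 = (132*21)/5 = (1/5)*2772 = 2772/5 ≈ 554.40)
p(j) = 2*j
(p(-76) + q) - (-98 + 107)**2 = (2*(-76) + 2772/5) - (-98 + 107)**2 = (-152 + 2772/5) - 1*9**2 = 2012/5 - 1*81 = 2012/5 - 81 = 1607/5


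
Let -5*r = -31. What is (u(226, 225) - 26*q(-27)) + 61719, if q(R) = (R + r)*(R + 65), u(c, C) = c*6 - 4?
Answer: 418107/5 ≈ 83621.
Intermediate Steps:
r = 31/5 (r = -⅕*(-31) = 31/5 ≈ 6.2000)
u(c, C) = -4 + 6*c (u(c, C) = 6*c - 4 = -4 + 6*c)
q(R) = (65 + R)*(31/5 + R) (q(R) = (R + 31/5)*(R + 65) = (31/5 + R)*(65 + R) = (65 + R)*(31/5 + R))
(u(226, 225) - 26*q(-27)) + 61719 = ((-4 + 6*226) - 26*(403 + (-27)² + (356/5)*(-27))) + 61719 = ((-4 + 1356) - 26*(403 + 729 - 9612/5)) + 61719 = (1352 - 26*(-3952/5)) + 61719 = (1352 + 102752/5) + 61719 = 109512/5 + 61719 = 418107/5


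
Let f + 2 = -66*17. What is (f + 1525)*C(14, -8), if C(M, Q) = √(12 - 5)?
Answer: 401*√7 ≈ 1060.9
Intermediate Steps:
C(M, Q) = √7
f = -1124 (f = -2 - 66*17 = -2 - 1122 = -1124)
(f + 1525)*C(14, -8) = (-1124 + 1525)*√7 = 401*√7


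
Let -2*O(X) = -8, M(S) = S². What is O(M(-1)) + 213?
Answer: 217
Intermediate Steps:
O(X) = 4 (O(X) = -½*(-8) = 4)
O(M(-1)) + 213 = 4 + 213 = 217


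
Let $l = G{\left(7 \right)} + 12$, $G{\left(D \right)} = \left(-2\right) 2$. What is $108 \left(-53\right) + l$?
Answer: $-5716$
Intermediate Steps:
$G{\left(D \right)} = -4$
$l = 8$ ($l = -4 + 12 = 8$)
$108 \left(-53\right) + l = 108 \left(-53\right) + 8 = -5724 + 8 = -5716$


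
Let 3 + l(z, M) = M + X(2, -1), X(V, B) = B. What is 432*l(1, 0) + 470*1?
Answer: -1258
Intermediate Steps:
l(z, M) = -4 + M (l(z, M) = -3 + (M - 1) = -3 + (-1 + M) = -4 + M)
432*l(1, 0) + 470*1 = 432*(-4 + 0) + 470*1 = 432*(-4) + 470 = -1728 + 470 = -1258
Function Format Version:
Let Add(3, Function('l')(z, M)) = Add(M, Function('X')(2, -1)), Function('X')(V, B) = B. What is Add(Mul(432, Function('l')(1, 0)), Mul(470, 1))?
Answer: -1258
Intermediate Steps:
Function('l')(z, M) = Add(-4, M) (Function('l')(z, M) = Add(-3, Add(M, -1)) = Add(-3, Add(-1, M)) = Add(-4, M))
Add(Mul(432, Function('l')(1, 0)), Mul(470, 1)) = Add(Mul(432, Add(-4, 0)), Mul(470, 1)) = Add(Mul(432, -4), 470) = Add(-1728, 470) = -1258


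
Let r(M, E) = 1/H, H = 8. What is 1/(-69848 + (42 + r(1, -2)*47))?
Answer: -8/558401 ≈ -1.4327e-5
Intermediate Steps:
r(M, E) = 1/8
1/(-69848 + (42 + r(1, -2)*47)) = 1/(-69848 + (42 + (1/8)*47)) = 1/(-69848 + (42 + 47/8)) = 1/(-69848 + 383/8) = 1/(-558401/8) = -8/558401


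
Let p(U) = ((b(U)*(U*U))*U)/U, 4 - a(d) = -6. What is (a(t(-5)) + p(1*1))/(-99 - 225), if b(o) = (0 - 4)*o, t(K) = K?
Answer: -1/54 ≈ -0.018519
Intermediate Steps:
a(d) = 10 (a(d) = 4 - 1*(-6) = 4 + 6 = 10)
b(o) = -4*o
p(U) = -4*U**3 (p(U) = (((-4*U)*(U*U))*U)/U = (((-4*U)*U**2)*U)/U = ((-4*U**3)*U)/U = (-4*U**4)/U = -4*U**3)
(a(t(-5)) + p(1*1))/(-99 - 225) = (10 - 4*1**3)/(-99 - 225) = (10 - 4*1**3)/(-324) = (10 - 4*1)*(-1/324) = (10 - 4)*(-1/324) = 6*(-1/324) = -1/54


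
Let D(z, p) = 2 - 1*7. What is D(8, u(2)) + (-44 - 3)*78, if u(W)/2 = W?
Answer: -3671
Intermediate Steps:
u(W) = 2*W
D(z, p) = -5 (D(z, p) = 2 - 7 = -5)
D(8, u(2)) + (-44 - 3)*78 = -5 + (-44 - 3)*78 = -5 - 47*78 = -5 - 3666 = -3671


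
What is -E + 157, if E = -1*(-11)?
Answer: 146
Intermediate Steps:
E = 11
-E + 157 = -1*11 + 157 = -11 + 157 = 146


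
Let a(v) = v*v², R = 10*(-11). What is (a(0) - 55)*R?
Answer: 6050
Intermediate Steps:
R = -110
a(v) = v³
(a(0) - 55)*R = (0³ - 55)*(-110) = (0 - 55)*(-110) = -55*(-110) = 6050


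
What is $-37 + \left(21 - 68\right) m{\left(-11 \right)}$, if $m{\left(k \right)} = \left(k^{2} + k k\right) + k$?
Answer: $-10894$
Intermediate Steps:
$m{\left(k \right)} = k + 2 k^{2}$ ($m{\left(k \right)} = \left(k^{2} + k^{2}\right) + k = 2 k^{2} + k = k + 2 k^{2}$)
$-37 + \left(21 - 68\right) m{\left(-11 \right)} = -37 + \left(21 - 68\right) \left(- 11 \left(1 + 2 \left(-11\right)\right)\right) = -37 - 47 \left(- 11 \left(1 - 22\right)\right) = -37 - 47 \left(\left(-11\right) \left(-21\right)\right) = -37 - 10857 = -10894$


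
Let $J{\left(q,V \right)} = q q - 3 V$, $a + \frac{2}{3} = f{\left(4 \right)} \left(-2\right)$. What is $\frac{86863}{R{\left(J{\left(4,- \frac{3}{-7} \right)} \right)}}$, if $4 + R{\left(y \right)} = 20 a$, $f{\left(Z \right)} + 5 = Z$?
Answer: $\frac{260589}{68} \approx 3832.2$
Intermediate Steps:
$f{\left(Z \right)} = -5 + Z$
$a = \frac{4}{3}$ ($a = - \frac{2}{3} + \left(-5 + 4\right) \left(-2\right) = - \frac{2}{3} - -2 = - \frac{2}{3} + 2 = \frac{4}{3} \approx 1.3333$)
$J{\left(q,V \right)} = q^{2} - 3 V$
$R{\left(y \right)} = \frac{68}{3}$ ($R{\left(y \right)} = -4 + 20 \cdot \frac{4}{3} = -4 + \frac{80}{3} = \frac{68}{3}$)
$\frac{86863}{R{\left(J{\left(4,- \frac{3}{-7} \right)} \right)}} = \frac{86863}{\frac{68}{3}} = 86863 \cdot \frac{3}{68} = \frac{260589}{68}$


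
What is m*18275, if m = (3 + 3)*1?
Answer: 109650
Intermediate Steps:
m = 6 (m = 6*1 = 6)
m*18275 = 6*18275 = 109650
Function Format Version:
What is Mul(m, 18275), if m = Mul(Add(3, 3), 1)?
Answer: 109650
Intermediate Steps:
m = 6 (m = Mul(6, 1) = 6)
Mul(m, 18275) = Mul(6, 18275) = 109650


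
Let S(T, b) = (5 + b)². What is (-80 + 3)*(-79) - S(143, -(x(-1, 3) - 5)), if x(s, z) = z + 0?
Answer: 6034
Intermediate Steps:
x(s, z) = z
(-80 + 3)*(-79) - S(143, -(x(-1, 3) - 5)) = (-80 + 3)*(-79) - (5 - (3 - 5))² = -77*(-79) - (5 - 1*(-2))² = 6083 - (5 + 2)² = 6083 - 1*7² = 6083 - 1*49 = 6083 - 49 = 6034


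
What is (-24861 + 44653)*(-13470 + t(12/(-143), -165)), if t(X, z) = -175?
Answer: -270061840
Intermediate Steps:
(-24861 + 44653)*(-13470 + t(12/(-143), -165)) = (-24861 + 44653)*(-13470 - 175) = 19792*(-13645) = -270061840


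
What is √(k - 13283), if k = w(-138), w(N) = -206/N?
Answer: 2*I*√15808314/69 ≈ 115.25*I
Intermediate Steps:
k = 103/69 (k = -206/(-138) = -206*(-1/138) = 103/69 ≈ 1.4928)
√(k - 13283) = √(103/69 - 13283) = √(-916424/69) = 2*I*√15808314/69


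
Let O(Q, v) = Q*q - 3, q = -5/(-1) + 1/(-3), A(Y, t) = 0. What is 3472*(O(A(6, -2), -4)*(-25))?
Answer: 260400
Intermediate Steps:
q = 14/3 (q = -5*(-1) + 1*(-⅓) = 5 - ⅓ = 14/3 ≈ 4.6667)
O(Q, v) = -3 + 14*Q/3 (O(Q, v) = Q*(14/3) - 3 = 14*Q/3 - 3 = -3 + 14*Q/3)
3472*(O(A(6, -2), -4)*(-25)) = 3472*((-3 + (14/3)*0)*(-25)) = 3472*((-3 + 0)*(-25)) = 3472*(-3*(-25)) = 3472*75 = 260400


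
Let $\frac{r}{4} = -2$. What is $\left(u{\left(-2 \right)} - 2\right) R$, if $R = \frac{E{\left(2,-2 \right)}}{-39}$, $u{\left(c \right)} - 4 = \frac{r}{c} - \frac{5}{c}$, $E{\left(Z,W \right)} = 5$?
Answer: $- \frac{85}{78} \approx -1.0897$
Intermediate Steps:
$r = -8$ ($r = 4 \left(-2\right) = -8$)
$u{\left(c \right)} = 4 - \frac{13}{c}$
$R = - \frac{5}{39}$ ($R = \frac{5}{-39} = 5 \left(- \frac{1}{39}\right) = - \frac{5}{39} \approx -0.12821$)
$\left(u{\left(-2 \right)} - 2\right) R = \left(\left(4 - \frac{13}{-2}\right) - 2\right) \left(- \frac{5}{39}\right) = \left(\left(4 - - \frac{13}{2}\right) - 2\right) \left(- \frac{5}{39}\right) = \left(\left(4 + \frac{13}{2}\right) - 2\right) \left(- \frac{5}{39}\right) = \left(\frac{21}{2} - 2\right) \left(- \frac{5}{39}\right) = \frac{17}{2} \left(- \frac{5}{39}\right) = - \frac{85}{78}$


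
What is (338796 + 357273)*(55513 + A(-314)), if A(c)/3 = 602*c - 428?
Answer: -356982466995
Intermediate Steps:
A(c) = -1284 + 1806*c (A(c) = 3*(602*c - 428) = 3*(-428 + 602*c) = -1284 + 1806*c)
(338796 + 357273)*(55513 + A(-314)) = (338796 + 357273)*(55513 + (-1284 + 1806*(-314))) = 696069*(55513 + (-1284 - 567084)) = 696069*(55513 - 568368) = 696069*(-512855) = -356982466995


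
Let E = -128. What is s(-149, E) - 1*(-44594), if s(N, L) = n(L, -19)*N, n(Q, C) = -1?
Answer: 44743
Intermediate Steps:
s(N, L) = -N
s(-149, E) - 1*(-44594) = -1*(-149) - 1*(-44594) = 149 + 44594 = 44743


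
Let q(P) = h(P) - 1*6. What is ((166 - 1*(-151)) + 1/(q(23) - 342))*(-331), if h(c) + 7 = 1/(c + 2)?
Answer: -931113923/8874 ≈ -1.0493e+5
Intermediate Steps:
h(c) = -7 + 1/(2 + c) (h(c) = -7 + 1/(c + 2) = -7 + 1/(2 + c))
q(P) = -6 + (-13 - 7*P)/(2 + P) (q(P) = (-13 - 7*P)/(2 + P) - 1*6 = (-13 - 7*P)/(2 + P) - 6 = -6 + (-13 - 7*P)/(2 + P))
((166 - 1*(-151)) + 1/(q(23) - 342))*(-331) = ((166 - 1*(-151)) + 1/((-25 - 13*23)/(2 + 23) - 342))*(-331) = ((166 + 151) + 1/((-25 - 299)/25 - 342))*(-331) = (317 + 1/((1/25)*(-324) - 342))*(-331) = (317 + 1/(-324/25 - 342))*(-331) = (317 + 1/(-8874/25))*(-331) = (317 - 25/8874)*(-331) = (2813033/8874)*(-331) = -931113923/8874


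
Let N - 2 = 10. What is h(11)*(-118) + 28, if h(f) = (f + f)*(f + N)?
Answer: -59680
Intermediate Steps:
N = 12 (N = 2 + 10 = 12)
h(f) = 2*f*(12 + f) (h(f) = (f + f)*(f + 12) = (2*f)*(12 + f) = 2*f*(12 + f))
h(11)*(-118) + 28 = (2*11*(12 + 11))*(-118) + 28 = (2*11*23)*(-118) + 28 = 506*(-118) + 28 = -59708 + 28 = -59680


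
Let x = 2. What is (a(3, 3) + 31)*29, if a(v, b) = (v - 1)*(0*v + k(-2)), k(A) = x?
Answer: 1015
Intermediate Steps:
k(A) = 2
a(v, b) = -2 + 2*v (a(v, b) = (v - 1)*(0*v + 2) = (-1 + v)*(0 + 2) = (-1 + v)*2 = -2 + 2*v)
(a(3, 3) + 31)*29 = ((-2 + 2*3) + 31)*29 = ((-2 + 6) + 31)*29 = (4 + 31)*29 = 35*29 = 1015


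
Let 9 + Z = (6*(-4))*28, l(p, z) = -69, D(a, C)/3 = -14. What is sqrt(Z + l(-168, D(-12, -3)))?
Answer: 5*I*sqrt(30) ≈ 27.386*I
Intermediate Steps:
D(a, C) = -42 (D(a, C) = 3*(-14) = -42)
Z = -681 (Z = -9 + (6*(-4))*28 = -9 - 24*28 = -9 - 672 = -681)
sqrt(Z + l(-168, D(-12, -3))) = sqrt(-681 - 69) = sqrt(-750) = 5*I*sqrt(30)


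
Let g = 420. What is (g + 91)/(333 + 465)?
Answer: 73/114 ≈ 0.64035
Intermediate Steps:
(g + 91)/(333 + 465) = (420 + 91)/(333 + 465) = 511/798 = 511*(1/798) = 73/114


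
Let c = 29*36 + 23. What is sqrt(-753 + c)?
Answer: sqrt(314) ≈ 17.720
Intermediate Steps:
c = 1067 (c = 1044 + 23 = 1067)
sqrt(-753 + c) = sqrt(-753 + 1067) = sqrt(314)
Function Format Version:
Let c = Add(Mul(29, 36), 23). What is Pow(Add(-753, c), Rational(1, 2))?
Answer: Pow(314, Rational(1, 2)) ≈ 17.720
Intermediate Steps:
c = 1067 (c = Add(1044, 23) = 1067)
Pow(Add(-753, c), Rational(1, 2)) = Pow(Add(-753, 1067), Rational(1, 2)) = Pow(314, Rational(1, 2))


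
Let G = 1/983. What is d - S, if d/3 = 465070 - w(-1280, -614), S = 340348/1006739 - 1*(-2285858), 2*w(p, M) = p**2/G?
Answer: -2432997666788420/1006739 ≈ -2.4167e+9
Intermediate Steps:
G = 1/983 ≈ 0.0010173
w(p, M) = 983*p**2/2 (w(p, M) = (p**2/(1/983))/2 = (p**2*983)/2 = (983*p**2)/2 = 983*p**2/2)
S = 2301262737410/1006739 (S = 340348*(1/1006739) + 2285858 = 340348/1006739 + 2285858 = 2301262737410/1006739 ≈ 2.2859e+6)
d = -2414425590 (d = 3*(465070 - 983*(-1280)**2/2) = 3*(465070 - 983*1638400/2) = 3*(465070 - 1*805273600) = 3*(465070 - 805273600) = 3*(-804808530) = -2414425590)
d - S = -2414425590 - 1*2301262737410/1006739 = -2414425590 - 2301262737410/1006739 = -2432997666788420/1006739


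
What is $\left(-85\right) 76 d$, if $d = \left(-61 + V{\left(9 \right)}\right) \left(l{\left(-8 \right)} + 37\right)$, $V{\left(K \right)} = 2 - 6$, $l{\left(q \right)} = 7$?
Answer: $18475600$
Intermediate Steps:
$V{\left(K \right)} = -4$ ($V{\left(K \right)} = 2 - 6 = -4$)
$d = -2860$ ($d = \left(-61 - 4\right) \left(7 + 37\right) = \left(-65\right) 44 = -2860$)
$\left(-85\right) 76 d = \left(-85\right) 76 \left(-2860\right) = \left(-6460\right) \left(-2860\right) = 18475600$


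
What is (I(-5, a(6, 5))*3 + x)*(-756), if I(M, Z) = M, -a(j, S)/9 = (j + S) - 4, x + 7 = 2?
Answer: 15120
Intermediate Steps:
x = -5 (x = -7 + 2 = -5)
a(j, S) = 36 - 9*S - 9*j (a(j, S) = -9*((j + S) - 4) = -9*((S + j) - 4) = -9*(-4 + S + j) = 36 - 9*S - 9*j)
(I(-5, a(6, 5))*3 + x)*(-756) = (-5*3 - 5)*(-756) = (-15 - 5)*(-756) = -20*(-756) = 15120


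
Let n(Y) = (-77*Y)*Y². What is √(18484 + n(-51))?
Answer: √10232611 ≈ 3198.8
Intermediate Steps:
n(Y) = -77*Y³
√(18484 + n(-51)) = √(18484 - 77*(-51)³) = √(18484 - 77*(-132651)) = √(18484 + 10214127) = √10232611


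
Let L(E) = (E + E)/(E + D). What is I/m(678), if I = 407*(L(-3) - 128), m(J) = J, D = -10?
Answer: -337403/4407 ≈ -76.561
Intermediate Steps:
L(E) = 2*E/(-10 + E) (L(E) = (E + E)/(E - 10) = (2*E)/(-10 + E) = 2*E/(-10 + E))
I = -674806/13 (I = 407*(2*(-3)/(-10 - 3) - 128) = 407*(2*(-3)/(-13) - 128) = 407*(2*(-3)*(-1/13) - 128) = 407*(6/13 - 128) = 407*(-1658/13) = -674806/13 ≈ -51908.)
I/m(678) = -674806/13/678 = -674806/13*1/678 = -337403/4407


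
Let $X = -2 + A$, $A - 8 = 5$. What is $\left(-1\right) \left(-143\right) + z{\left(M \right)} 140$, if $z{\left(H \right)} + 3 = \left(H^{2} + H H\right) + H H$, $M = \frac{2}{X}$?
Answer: $- \frac{31837}{121} \approx -263.12$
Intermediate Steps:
$A = 13$ ($A = 8 + 5 = 13$)
$X = 11$ ($X = -2 + 13 = 11$)
$M = \frac{2}{11} \approx 0.18182$
$z{\left(H \right)} = -3 + 3 H^{2}$ ($z{\left(H \right)} = -3 + \left(\left(H^{2} + H H\right) + H H\right) = -3 + \left(\left(H^{2} + H^{2}\right) + H^{2}\right) = -3 + \left(2 H^{2} + H^{2}\right) = -3 + 3 H^{2}$)
$\left(-1\right) \left(-143\right) + z{\left(M \right)} 140 = \left(-1\right) \left(-143\right) + \left(-3 + 3 \left(\frac{2}{11}\right)^{2}\right) 140 = 143 + \left(-3 + 3 \cdot \frac{4}{121}\right) 140 = 143 + \left(-3 + \frac{12}{121}\right) 140 = 143 - \frac{49140}{121} = - \frac{31837}{121}$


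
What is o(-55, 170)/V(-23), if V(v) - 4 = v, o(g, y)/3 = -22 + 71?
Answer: -147/19 ≈ -7.7368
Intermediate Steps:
o(g, y) = 147 (o(g, y) = 3*(-22 + 71) = 3*49 = 147)
V(v) = 4 + v
o(-55, 170)/V(-23) = 147/(4 - 23) = 147/(-19) = 147*(-1/19) = -147/19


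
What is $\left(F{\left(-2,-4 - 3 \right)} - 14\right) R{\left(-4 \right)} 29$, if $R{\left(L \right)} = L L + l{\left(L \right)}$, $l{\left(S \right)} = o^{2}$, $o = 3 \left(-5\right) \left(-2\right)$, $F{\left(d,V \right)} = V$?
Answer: $-557844$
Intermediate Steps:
$o = 30$ ($o = \left(-15\right) \left(-2\right) = 30$)
$l{\left(S \right)} = 900$ ($l{\left(S \right)} = 30^{2} = 900$)
$R{\left(L \right)} = 900 + L^{2}$ ($R{\left(L \right)} = L L + 900 = L^{2} + 900 = 900 + L^{2}$)
$\left(F{\left(-2,-4 - 3 \right)} - 14\right) R{\left(-4 \right)} 29 = \left(\left(-4 - 3\right) - 14\right) \left(900 + \left(-4\right)^{2}\right) 29 = \left(\left(-4 - 3\right) - 14\right) \left(900 + 16\right) 29 = \left(-7 - 14\right) 916 \cdot 29 = \left(-21\right) 916 \cdot 29 = \left(-19236\right) 29 = -557844$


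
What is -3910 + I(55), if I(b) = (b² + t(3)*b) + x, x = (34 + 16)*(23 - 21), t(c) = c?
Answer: -620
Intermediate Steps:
x = 100 (x = 50*2 = 100)
I(b) = 100 + b² + 3*b (I(b) = (b² + 3*b) + 100 = 100 + b² + 3*b)
-3910 + I(55) = -3910 + (100 + 55² + 3*55) = -3910 + (100 + 3025 + 165) = -3910 + 3290 = -620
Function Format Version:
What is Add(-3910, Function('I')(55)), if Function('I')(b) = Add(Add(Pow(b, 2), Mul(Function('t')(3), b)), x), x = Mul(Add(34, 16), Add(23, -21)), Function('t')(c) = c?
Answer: -620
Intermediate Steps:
x = 100 (x = Mul(50, 2) = 100)
Function('I')(b) = Add(100, Pow(b, 2), Mul(3, b)) (Function('I')(b) = Add(Add(Pow(b, 2), Mul(3, b)), 100) = Add(100, Pow(b, 2), Mul(3, b)))
Add(-3910, Function('I')(55)) = Add(-3910, Add(100, Pow(55, 2), Mul(3, 55))) = Add(-3910, Add(100, 3025, 165)) = Add(-3910, 3290) = -620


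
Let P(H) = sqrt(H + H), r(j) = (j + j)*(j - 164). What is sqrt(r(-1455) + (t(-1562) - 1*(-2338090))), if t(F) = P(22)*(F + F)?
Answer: 2*sqrt(1762345 - 1562*sqrt(11)) ≈ 2651.2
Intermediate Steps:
r(j) = 2*j*(-164 + j) (r(j) = (2*j)*(-164 + j) = 2*j*(-164 + j))
P(H) = sqrt(2)*sqrt(H) (P(H) = sqrt(2*H) = sqrt(2)*sqrt(H))
t(F) = 4*F*sqrt(11) (t(F) = (sqrt(2)*sqrt(22))*(F + F) = (2*sqrt(11))*(2*F) = 4*F*sqrt(11))
sqrt(r(-1455) + (t(-1562) - 1*(-2338090))) = sqrt(2*(-1455)*(-164 - 1455) + (4*(-1562)*sqrt(11) - 1*(-2338090))) = sqrt(2*(-1455)*(-1619) + (-6248*sqrt(11) + 2338090)) = sqrt(4711290 + (2338090 - 6248*sqrt(11))) = sqrt(7049380 - 6248*sqrt(11))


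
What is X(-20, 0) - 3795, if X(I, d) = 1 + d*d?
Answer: -3794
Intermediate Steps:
X(I, d) = 1 + d²
X(-20, 0) - 3795 = (1 + 0²) - 3795 = (1 + 0) - 3795 = 1 - 3795 = -3794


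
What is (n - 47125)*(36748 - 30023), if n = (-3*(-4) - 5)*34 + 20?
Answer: -315180575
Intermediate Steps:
n = 258 (n = (12 - 5)*34 + 20 = 7*34 + 20 = 238 + 20 = 258)
(n - 47125)*(36748 - 30023) = (258 - 47125)*(36748 - 30023) = -46867*6725 = -315180575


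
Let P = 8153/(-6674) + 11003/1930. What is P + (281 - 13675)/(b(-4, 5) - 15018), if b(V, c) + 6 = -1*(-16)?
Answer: 129808534117/24164418320 ≈ 5.3719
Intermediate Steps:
b(V, c) = 10 (b(V, c) = -6 - 1*(-16) = -6 + 16 = 10)
P = 14424683/3220205 (P = 8153*(-1/6674) + 11003*(1/1930) = -8153/6674 + 11003/1930 = 14424683/3220205 ≈ 4.4794)
P + (281 - 13675)/(b(-4, 5) - 15018) = 14424683/3220205 + (281 - 13675)/(10 - 15018) = 14424683/3220205 - 13394/(-15008) = 14424683/3220205 - 13394*(-1/15008) = 14424683/3220205 + 6697/7504 = 129808534117/24164418320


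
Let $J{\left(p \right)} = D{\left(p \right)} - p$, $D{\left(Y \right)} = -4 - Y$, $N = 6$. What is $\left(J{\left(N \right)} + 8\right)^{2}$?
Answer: $64$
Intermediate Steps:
$J{\left(p \right)} = -4 - 2 p$ ($J{\left(p \right)} = \left(-4 - p\right) - p = -4 - 2 p$)
$\left(J{\left(N \right)} + 8\right)^{2} = \left(\left(-4 - 12\right) + 8\right)^{2} = \left(-16 + 8\right)^{2} = \left(-8\right)^{2} = 64$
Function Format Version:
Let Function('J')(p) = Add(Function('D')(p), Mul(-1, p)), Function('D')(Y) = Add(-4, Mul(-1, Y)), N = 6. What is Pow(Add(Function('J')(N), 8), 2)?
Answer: 64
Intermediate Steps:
Function('J')(p) = Add(-4, Mul(-2, p)) (Function('J')(p) = Add(Add(-4, Mul(-1, p)), Mul(-1, p)) = Add(-4, Mul(-2, p)))
Pow(Add(Function('J')(N), 8), 2) = Pow(Add(Add(-4, Mul(-2, 6)), 8), 2) = Pow(Add(Add(-4, -12), 8), 2) = Pow(Add(-16, 8), 2) = Pow(-8, 2) = 64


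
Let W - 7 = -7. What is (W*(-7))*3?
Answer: 0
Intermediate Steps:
W = 0 (W = 7 - 7 = 0)
(W*(-7))*3 = (0*(-7))*3 = 0*3 = 0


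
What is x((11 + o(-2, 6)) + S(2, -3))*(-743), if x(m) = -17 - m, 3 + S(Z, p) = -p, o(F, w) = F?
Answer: 19318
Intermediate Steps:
S(Z, p) = -3 - p
x((11 + o(-2, 6)) + S(2, -3))*(-743) = (-17 - ((11 - 2) + (-3 - 1*(-3))))*(-743) = (-17 - (9 + (-3 + 3)))*(-743) = (-17 - (9 + 0))*(-743) = (-17 - 1*9)*(-743) = (-17 - 9)*(-743) = -26*(-743) = 19318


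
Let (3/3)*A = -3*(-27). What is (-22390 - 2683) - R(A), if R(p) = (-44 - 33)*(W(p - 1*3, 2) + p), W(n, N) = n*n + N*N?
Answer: 449940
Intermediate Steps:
W(n, N) = N**2 + n**2 (W(n, N) = n**2 + N**2 = N**2 + n**2)
A = 81 (A = -3*(-27) = 81)
R(p) = -308 - 77*p - 77*(-3 + p)**2 (R(p) = (-44 - 33)*((2**2 + (p - 1*3)**2) + p) = -77*((4 + (p - 3)**2) + p) = -77*((4 + (-3 + p)**2) + p) = -77*(4 + p + (-3 + p)**2) = -308 - 77*p - 77*(-3 + p)**2)
(-22390 - 2683) - R(A) = (-22390 - 2683) - (-1001 - 77*81**2 + 385*81) = -25073 - (-1001 - 77*6561 + 31185) = -25073 - (-1001 - 505197 + 31185) = -25073 - 1*(-475013) = -25073 + 475013 = 449940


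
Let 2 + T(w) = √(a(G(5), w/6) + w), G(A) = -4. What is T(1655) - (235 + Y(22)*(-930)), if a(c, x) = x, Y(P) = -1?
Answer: -1167 + √69510/6 ≈ -1123.1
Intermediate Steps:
T(w) = -2 + √42*√w/6 (T(w) = -2 + √(w/6 + w) = -2 + √(7*w/6) = -2 + √42*√w/6)
T(1655) - (235 + Y(22)*(-930)) = (-2 + √42*√1655/6) - (235 - 1*(-930)) = (-2 + √69510/6) - (235 + 930) = (-2 + √69510/6) - 1*1165 = (-2 + √69510/6) - 1165 = -1167 + √69510/6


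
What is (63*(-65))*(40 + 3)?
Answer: -176085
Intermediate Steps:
(63*(-65))*(40 + 3) = -4095*43 = -176085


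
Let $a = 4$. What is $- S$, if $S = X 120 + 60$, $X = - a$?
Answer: $420$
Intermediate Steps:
$X = -4$ ($X = \left(-1\right) 4 = -4$)
$S = -420$ ($S = \left(-4\right) 120 + 60 = -480 + 60 = -420$)
$- S = \left(-1\right) \left(-420\right) = 420$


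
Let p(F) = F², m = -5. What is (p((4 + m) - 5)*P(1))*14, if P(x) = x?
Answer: 504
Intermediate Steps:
(p((4 + m) - 5)*P(1))*14 = (((4 - 5) - 5)²*1)*14 = ((-1 - 5)²*1)*14 = ((-6)²*1)*14 = (36*1)*14 = 36*14 = 504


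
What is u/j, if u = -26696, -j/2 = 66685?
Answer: 13348/66685 ≈ 0.20017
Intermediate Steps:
j = -133370 (j = -2*66685 = -133370)
u/j = -26696/(-133370) = -26696*(-1/133370) = 13348/66685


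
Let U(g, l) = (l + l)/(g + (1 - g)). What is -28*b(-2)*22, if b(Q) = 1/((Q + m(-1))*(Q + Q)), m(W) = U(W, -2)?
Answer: -77/3 ≈ -25.667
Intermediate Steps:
U(g, l) = 2*l (U(g, l) = (2*l)/1 = (2*l)*1 = 2*l)
m(W) = -4 (m(W) = 2*(-2) = -4)
b(Q) = 1/(2*Q*(-4 + Q)) (b(Q) = 1/((Q - 4)*(Q + Q)) = 1/((-4 + Q)*(2*Q)) = 1/(2*Q*(-4 + Q)))
-28*b(-2)*22 = -14/((-2)*(-4 - 2))*22 = -14*(-1)/(2*(-6))*22 = -14*(-1)*(-1)/(2*6)*22 = -28*1/24*22 = -7/6*22 = -77/3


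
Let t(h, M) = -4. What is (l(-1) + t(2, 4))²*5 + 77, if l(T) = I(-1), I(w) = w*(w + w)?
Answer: 97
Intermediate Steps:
I(w) = 2*w² (I(w) = w*(2*w) = 2*w²)
l(T) = 2 (l(T) = 2*(-1)² = 2*1 = 2)
(l(-1) + t(2, 4))²*5 + 77 = (2 - 4)²*5 + 77 = (-2)²*5 + 77 = 4*5 + 77 = 20 + 77 = 97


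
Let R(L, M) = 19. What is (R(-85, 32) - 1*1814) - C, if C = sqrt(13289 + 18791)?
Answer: -1795 - 4*sqrt(2005) ≈ -1974.1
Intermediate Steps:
C = 4*sqrt(2005) (C = sqrt(32080) = 4*sqrt(2005) ≈ 179.11)
(R(-85, 32) - 1*1814) - C = (19 - 1*1814) - 4*sqrt(2005) = (19 - 1814) - 4*sqrt(2005) = -1795 - 4*sqrt(2005)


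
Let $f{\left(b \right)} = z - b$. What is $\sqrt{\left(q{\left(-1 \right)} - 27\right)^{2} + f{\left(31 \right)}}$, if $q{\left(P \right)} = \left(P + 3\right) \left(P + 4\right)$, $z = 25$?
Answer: $\sqrt{435} \approx 20.857$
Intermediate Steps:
$f{\left(b \right)} = 25 - b$
$q{\left(P \right)} = \left(3 + P\right) \left(4 + P\right)$
$\sqrt{\left(q{\left(-1 \right)} - 27\right)^{2} + f{\left(31 \right)}} = \sqrt{\left(\left(12 + \left(-1\right)^{2} + 7 \left(-1\right)\right) - 27\right)^{2} + \left(25 - 31\right)} = \sqrt{\left(\left(12 + 1 - 7\right) - 27\right)^{2} + \left(25 - 31\right)} = \sqrt{\left(6 - 27\right)^{2} - 6} = \sqrt{\left(-21\right)^{2} - 6} = \sqrt{441 - 6} = \sqrt{435}$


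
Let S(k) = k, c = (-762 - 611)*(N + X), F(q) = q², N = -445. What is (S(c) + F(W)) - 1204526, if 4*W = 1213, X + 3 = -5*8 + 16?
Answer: -7432151/16 ≈ -4.6451e+5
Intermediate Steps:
X = -27 (X = -3 + (-5*8 + 16) = -3 + (-40 + 16) = -3 - 24 = -27)
W = 1213/4 (W = (¼)*1213 = 1213/4 ≈ 303.25)
c = 648056 (c = (-762 - 611)*(-445 - 27) = -1373*(-472) = 648056)
(S(c) + F(W)) - 1204526 = (648056 + (1213/4)²) - 1204526 = (648056 + 1471369/16) - 1204526 = 11840265/16 - 1204526 = -7432151/16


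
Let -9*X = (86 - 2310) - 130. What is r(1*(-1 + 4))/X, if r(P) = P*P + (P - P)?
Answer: 81/2354 ≈ 0.034410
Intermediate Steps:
X = 2354/9 (X = -((86 - 2310) - 130)/9 = -(-2224 - 130)/9 = -1/9*(-2354) = 2354/9 ≈ 261.56)
r(P) = P**2 (r(P) = P**2 + 0 = P**2)
r(1*(-1 + 4))/X = (1*(-1 + 4))**2/(2354/9) = (1*3)**2*(9/2354) = 3**2*(9/2354) = 9*(9/2354) = 81/2354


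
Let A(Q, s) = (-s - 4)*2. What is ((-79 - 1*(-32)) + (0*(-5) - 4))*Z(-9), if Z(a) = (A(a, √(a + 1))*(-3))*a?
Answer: 11016 + 5508*I*√2 ≈ 11016.0 + 7789.5*I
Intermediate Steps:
A(Q, s) = -8 - 2*s (A(Q, s) = (-4 - s)*2 = -8 - 2*s)
Z(a) = a*(24 + 6*√(1 + a)) (Z(a) = ((-8 - 2*√(a + 1))*(-3))*a = ((-8 - 2*√(1 + a))*(-3))*a = (24 + 6*√(1 + a))*a = a*(24 + 6*√(1 + a)))
((-79 - 1*(-32)) + (0*(-5) - 4))*Z(-9) = ((-79 - 1*(-32)) + (0*(-5) - 4))*(6*(-9)*(4 + √(1 - 9))) = ((-79 + 32) + (0 - 4))*(6*(-9)*(4 + √(-8))) = (-47 - 4)*(6*(-9)*(4 + 2*I*√2)) = -51*(-216 - 108*I*√2) = 11016 + 5508*I*√2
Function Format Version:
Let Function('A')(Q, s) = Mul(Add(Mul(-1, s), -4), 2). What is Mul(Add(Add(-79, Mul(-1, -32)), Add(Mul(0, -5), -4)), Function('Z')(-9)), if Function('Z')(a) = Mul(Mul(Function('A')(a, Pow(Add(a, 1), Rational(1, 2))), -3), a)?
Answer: Add(11016, Mul(5508, I, Pow(2, Rational(1, 2)))) ≈ Add(11016., Mul(7789.5, I))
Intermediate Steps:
Function('A')(Q, s) = Add(-8, Mul(-2, s)) (Function('A')(Q, s) = Mul(Add(-4, Mul(-1, s)), 2) = Add(-8, Mul(-2, s)))
Function('Z')(a) = Mul(a, Add(24, Mul(6, Pow(Add(1, a), Rational(1, 2))))) (Function('Z')(a) = Mul(Mul(Add(-8, Mul(-2, Pow(Add(a, 1), Rational(1, 2)))), -3), a) = Mul(Mul(Add(-8, Mul(-2, Pow(Add(1, a), Rational(1, 2)))), -3), a) = Mul(Add(24, Mul(6, Pow(Add(1, a), Rational(1, 2)))), a) = Mul(a, Add(24, Mul(6, Pow(Add(1, a), Rational(1, 2))))))
Mul(Add(Add(-79, Mul(-1, -32)), Add(Mul(0, -5), -4)), Function('Z')(-9)) = Mul(Add(Add(-79, Mul(-1, -32)), Add(Mul(0, -5), -4)), Mul(6, -9, Add(4, Pow(Add(1, -9), Rational(1, 2))))) = Mul(Add(Add(-79, 32), Add(0, -4)), Mul(6, -9, Add(4, Pow(-8, Rational(1, 2))))) = Mul(Add(-47, -4), Mul(6, -9, Add(4, Mul(2, I, Pow(2, Rational(1, 2)))))) = Mul(-51, Add(-216, Mul(-108, I, Pow(2, Rational(1, 2))))) = Add(11016, Mul(5508, I, Pow(2, Rational(1, 2))))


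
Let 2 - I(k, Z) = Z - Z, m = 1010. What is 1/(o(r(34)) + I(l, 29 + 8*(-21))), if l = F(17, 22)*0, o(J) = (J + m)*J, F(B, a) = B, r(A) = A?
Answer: 1/35498 ≈ 2.8171e-5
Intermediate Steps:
o(J) = J*(1010 + J) (o(J) = (J + 1010)*J = (1010 + J)*J = J*(1010 + J))
l = 0 (l = 17*0 = 0)
I(k, Z) = 2 (I(k, Z) = 2 - (Z - Z) = 2 - 1*0 = 2 + 0 = 2)
1/(o(r(34)) + I(l, 29 + 8*(-21))) = 1/(34*(1010 + 34) + 2) = 1/(34*1044 + 2) = 1/(35496 + 2) = 1/35498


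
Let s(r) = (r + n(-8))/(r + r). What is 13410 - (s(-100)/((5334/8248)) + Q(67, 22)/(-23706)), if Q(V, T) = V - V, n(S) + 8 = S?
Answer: 894051952/66675 ≈ 13409.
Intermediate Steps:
n(S) = -8 + S
Q(V, T) = 0
s(r) = (-16 + r)/(2*r) (s(r) = (r + (-8 - 8))/(r + r) = (r - 16)/((2*r)) = (-16 + r)*(1/(2*r)) = (-16 + r)/(2*r))
13410 - (s(-100)/((5334/8248)) + Q(67, 22)/(-23706)) = 13410 - (((½)*(-16 - 100)/(-100))/((5334/8248)) + 0/(-23706)) = 13410 - (((½)*(-1/100)*(-116))/((5334*(1/8248))) + 0*(-1/23706)) = 13410 - (29/(50*(2667/4124)) + 0) = 13410 - ((29/50)*(4124/2667) + 0) = 13410 - (59798/66675 + 0) = 13410 - 1*59798/66675 = 13410 - 59798/66675 = 894051952/66675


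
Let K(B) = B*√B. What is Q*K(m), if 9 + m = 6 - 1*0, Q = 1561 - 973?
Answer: -1764*I*√3 ≈ -3055.3*I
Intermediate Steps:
Q = 588
m = -3 (m = -9 + (6 - 1*0) = -9 + (6 + 0) = -9 + 6 = -3)
K(B) = B^(3/2)
Q*K(m) = 588*(-3)^(3/2) = 588*(-3*I*√3) = -1764*I*√3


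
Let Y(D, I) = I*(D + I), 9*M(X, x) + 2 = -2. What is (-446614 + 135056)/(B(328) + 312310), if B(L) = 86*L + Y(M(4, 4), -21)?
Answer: -71898/78685 ≈ -0.91374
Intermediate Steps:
M(X, x) = -4/9 (M(X, x) = -2/9 + (⅑)*(-2) = -2/9 - 2/9 = -4/9)
B(L) = 1351/3 + 86*L (B(L) = 86*L - 21*(-4/9 - 21) = 86*L - 21*(-193/9) = 86*L + 1351/3 = 1351/3 + 86*L)
(-446614 + 135056)/(B(328) + 312310) = (-446614 + 135056)/((1351/3 + 86*328) + 312310) = -311558/((1351/3 + 28208) + 312310) = -311558/(85975/3 + 312310) = -311558/1022905/3 = -311558*3/1022905 = -71898/78685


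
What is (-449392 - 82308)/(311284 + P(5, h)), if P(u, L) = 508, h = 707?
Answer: -10225/5996 ≈ -1.7053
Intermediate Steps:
(-449392 - 82308)/(311284 + P(5, h)) = (-449392 - 82308)/(311284 + 508) = -531700/311792 = -531700*1/311792 = -10225/5996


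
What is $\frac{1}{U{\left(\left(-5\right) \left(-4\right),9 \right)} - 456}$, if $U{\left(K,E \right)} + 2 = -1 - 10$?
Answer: $- \frac{1}{469} \approx -0.0021322$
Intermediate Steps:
$U{\left(K,E \right)} = -13$ ($U{\left(K,E \right)} = -2 - 11 = -13$)
$\frac{1}{U{\left(\left(-5\right) \left(-4\right),9 \right)} - 456} = \frac{1}{-13 - 456} = \frac{1}{-469} = - \frac{1}{469}$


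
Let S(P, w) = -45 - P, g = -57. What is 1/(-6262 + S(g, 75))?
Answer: -1/6250 ≈ -0.00016000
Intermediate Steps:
1/(-6262 + S(g, 75)) = 1/(-6262 + (-45 - 1*(-57))) = 1/(-6262 + (-45 + 57)) = 1/(-6262 + 12) = 1/(-6250) = -1/6250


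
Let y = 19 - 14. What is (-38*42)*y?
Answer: -7980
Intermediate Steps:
y = 5
(-38*42)*y = -38*42*5 = -1596*5 = -7980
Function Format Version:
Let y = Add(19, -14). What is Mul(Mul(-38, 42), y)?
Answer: -7980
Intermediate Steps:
y = 5
Mul(Mul(-38, 42), y) = Mul(Mul(-38, 42), 5) = Mul(-1596, 5) = -7980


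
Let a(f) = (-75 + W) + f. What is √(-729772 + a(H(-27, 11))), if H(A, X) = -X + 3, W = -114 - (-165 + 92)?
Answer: 2*I*√182474 ≈ 854.34*I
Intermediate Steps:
W = -41 (W = -114 - 1*(-73) = -114 + 73 = -41)
H(A, X) = 3 - X
a(f) = -116 + f (a(f) = (-75 - 41) + f = -116 + f)
√(-729772 + a(H(-27, 11))) = √(-729772 + (-116 + (3 - 1*11))) = √(-729772 + (-116 + (3 - 11))) = √(-729772 + (-116 - 8)) = √(-729772 - 124) = √(-729896) = 2*I*√182474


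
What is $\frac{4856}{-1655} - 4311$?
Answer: $- \frac{7139561}{1655} \approx -4313.9$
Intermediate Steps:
$\frac{4856}{-1655} - 4311 = 4856 \left(- \frac{1}{1655}\right) - 4311 = - \frac{4856}{1655} - 4311 = - \frac{7139561}{1655}$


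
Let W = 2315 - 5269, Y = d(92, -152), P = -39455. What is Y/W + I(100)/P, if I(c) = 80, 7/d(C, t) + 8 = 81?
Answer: -500787/243090146 ≈ -0.0020601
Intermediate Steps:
d(C, t) = 7/73 (d(C, t) = 7/(-8 + 81) = 7/73)
Y = 7/73 ≈ 0.095890
W = -2954
Y/W + I(100)/P = (7/73)/(-2954) + 80/(-39455) = (7/73)*(-1/2954) + 80*(-1/39455) = -1/30806 - 16/7891 = -500787/243090146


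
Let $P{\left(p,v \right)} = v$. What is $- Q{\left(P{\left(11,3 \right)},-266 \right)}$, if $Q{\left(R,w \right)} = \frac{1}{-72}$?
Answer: $\frac{1}{72} \approx 0.013889$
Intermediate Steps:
$Q{\left(R,w \right)} = - \frac{1}{72}$
$- Q{\left(P{\left(11,3 \right)},-266 \right)} = \left(-1\right) \left(- \frac{1}{72}\right) = \frac{1}{72}$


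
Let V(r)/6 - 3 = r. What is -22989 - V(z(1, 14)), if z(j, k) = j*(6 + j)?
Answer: -23049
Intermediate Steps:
V(r) = 18 + 6*r
-22989 - V(z(1, 14)) = -22989 - (18 + 6*(1*(6 + 1))) = -22989 - (18 + 6*(1*7)) = -22989 - (18 + 6*7) = -22989 - (18 + 42) = -22989 - 1*60 = -22989 - 60 = -23049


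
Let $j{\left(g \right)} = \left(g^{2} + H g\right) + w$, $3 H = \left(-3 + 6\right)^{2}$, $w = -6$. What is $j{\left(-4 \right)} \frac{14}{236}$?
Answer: $- \frac{7}{59} \approx -0.11864$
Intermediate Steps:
$H = 3$ ($H = \frac{\left(-3 + 6\right)^{2}}{3} = \frac{3^{2}}{3} = \frac{1}{3} \cdot 9 = 3$)
$j{\left(g \right)} = -6 + g^{2} + 3 g$ ($j{\left(g \right)} = \left(g^{2} + 3 g\right) - 6 = -6 + g^{2} + 3 g$)
$j{\left(-4 \right)} \frac{14}{236} = \left(-6 + \left(-4\right)^{2} + 3 \left(-4\right)\right) \frac{14}{236} = \left(-6 + 16 - 12\right) 14 \cdot \frac{1}{236} = \left(-2\right) \frac{7}{118} = - \frac{7}{59}$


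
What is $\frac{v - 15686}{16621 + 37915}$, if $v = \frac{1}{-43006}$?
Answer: $- \frac{674592117}{2345375216} \approx -0.28763$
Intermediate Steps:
$v = - \frac{1}{43006} \approx -2.3253 \cdot 10^{-5}$
$\frac{v - 15686}{16621 + 37915} = \frac{- \frac{1}{43006} - 15686}{16621 + 37915} = - \frac{674592117}{43006 \cdot 54536} = \left(- \frac{674592117}{43006}\right) \frac{1}{54536} = - \frac{674592117}{2345375216}$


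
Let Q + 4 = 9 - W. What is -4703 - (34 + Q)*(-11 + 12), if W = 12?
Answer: -4730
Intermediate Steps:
Q = -7 (Q = -4 + (9 - 1*12) = -4 + (9 - 12) = -4 - 3 = -7)
-4703 - (34 + Q)*(-11 + 12) = -4703 - (34 - 7)*(-11 + 12) = -4703 - 27 = -4730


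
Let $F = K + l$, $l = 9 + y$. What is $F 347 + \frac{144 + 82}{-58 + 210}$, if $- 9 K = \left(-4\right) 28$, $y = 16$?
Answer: $\frac{8888381}{684} \approx 12995.0$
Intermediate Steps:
$l = 25$ ($l = 9 + 16 = 25$)
$K = \frac{112}{9}$ ($K = - \frac{\left(-4\right) 28}{9} = \left(- \frac{1}{9}\right) \left(-112\right) = \frac{112}{9} \approx 12.444$)
$F = \frac{337}{9}$ ($F = \frac{112}{9} + 25 = \frac{337}{9} \approx 37.444$)
$F 347 + \frac{144 + 82}{-58 + 210} = \frac{337}{9} \cdot 347 + \frac{144 + 82}{-58 + 210} = \frac{116939}{9} + \frac{226}{152} = \frac{116939}{9} + 226 \cdot \frac{1}{152} = \frac{116939}{9} + \frac{113}{76} = \frac{8888381}{684}$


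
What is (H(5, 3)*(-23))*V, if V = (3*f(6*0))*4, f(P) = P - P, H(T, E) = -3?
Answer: 0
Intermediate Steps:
f(P) = 0
V = 0 (V = (3*0)*4 = 0*4 = 0)
(H(5, 3)*(-23))*V = -3*(-23)*0 = 69*0 = 0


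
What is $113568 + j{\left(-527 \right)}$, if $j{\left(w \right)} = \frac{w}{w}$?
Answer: $113569$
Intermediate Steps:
$j{\left(w \right)} = 1$
$113568 + j{\left(-527 \right)} = 113568 + 1 = 113569$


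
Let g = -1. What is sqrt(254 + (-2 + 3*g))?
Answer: sqrt(249) ≈ 15.780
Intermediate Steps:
sqrt(254 + (-2 + 3*g)) = sqrt(254 + (-2 + 3*(-1))) = sqrt(254 + (-2 - 3)) = sqrt(254 - 5) = sqrt(249)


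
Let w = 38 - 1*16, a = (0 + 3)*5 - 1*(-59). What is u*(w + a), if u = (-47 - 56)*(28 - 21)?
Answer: -69216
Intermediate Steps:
u = -721 (u = -103*7 = -721)
a = 74 (a = 3*5 + 59 = 15 + 59 = 74)
w = 22 (w = 38 - 16 = 22)
u*(w + a) = -721*(22 + 74) = -721*96 = -69216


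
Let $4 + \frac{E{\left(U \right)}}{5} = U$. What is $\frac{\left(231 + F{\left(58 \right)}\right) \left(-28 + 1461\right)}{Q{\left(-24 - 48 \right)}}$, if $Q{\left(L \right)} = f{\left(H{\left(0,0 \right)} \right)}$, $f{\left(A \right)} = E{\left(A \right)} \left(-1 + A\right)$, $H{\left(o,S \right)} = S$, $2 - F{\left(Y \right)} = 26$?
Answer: $\frac{296631}{20} \approx 14832.0$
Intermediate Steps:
$F{\left(Y \right)} = -24$ ($F{\left(Y \right)} = 2 - 26 = -24$)
$E{\left(U \right)} = -20 + 5 U$
$f{\left(A \right)} = \left(-1 + A\right) \left(-20 + 5 A\right)$ ($f{\left(A \right)} = \left(-20 + 5 A\right) \left(-1 + A\right) = \left(-1 + A\right) \left(-20 + 5 A\right)$)
$Q{\left(L \right)} = 20$ ($Q{\left(L \right)} = 5 \left(-1 + 0\right) \left(-4 + 0\right) = 5 \left(-1\right) \left(-4\right) = 20$)
$\frac{\left(231 + F{\left(58 \right)}\right) \left(-28 + 1461\right)}{Q{\left(-24 - 48 \right)}} = \frac{\left(231 - 24\right) \left(-28 + 1461\right)}{20} = 207 \cdot 1433 \cdot \frac{1}{20} = 296631 \cdot \frac{1}{20} = \frac{296631}{20}$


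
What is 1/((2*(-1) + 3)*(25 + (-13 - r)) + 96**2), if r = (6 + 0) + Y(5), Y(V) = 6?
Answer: 1/9216 ≈ 0.00010851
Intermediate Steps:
r = 12 (r = (6 + 0) + 6 = 6 + 6 = 12)
1/((2*(-1) + 3)*(25 + (-13 - r)) + 96**2) = 1/((2*(-1) + 3)*(25 + (-13 - 1*12)) + 96**2) = 1/((-2 + 3)*(25 + (-13 - 12)) + 9216) = 1/(1*(25 - 25) + 9216) = 1/(1*0 + 9216) = 1/(0 + 9216) = 1/9216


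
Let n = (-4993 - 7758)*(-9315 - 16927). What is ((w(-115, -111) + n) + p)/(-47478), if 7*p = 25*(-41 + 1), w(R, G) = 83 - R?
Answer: -390380430/55391 ≈ -7047.7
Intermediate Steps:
n = 334611742 (n = -12751*(-26242) = 334611742)
p = -1000/7 (p = (25*(-41 + 1))/7 = (25*(-40))/7 = (⅐)*(-1000) = -1000/7 ≈ -142.86)
((w(-115, -111) + n) + p)/(-47478) = (((83 - 1*(-115)) + 334611742) - 1000/7)/(-47478) = (((83 + 115) + 334611742) - 1000/7)*(-1/47478) = ((198 + 334611742) - 1000/7)*(-1/47478) = (334611940 - 1000/7)*(-1/47478) = (2342282580/7)*(-1/47478) = -390380430/55391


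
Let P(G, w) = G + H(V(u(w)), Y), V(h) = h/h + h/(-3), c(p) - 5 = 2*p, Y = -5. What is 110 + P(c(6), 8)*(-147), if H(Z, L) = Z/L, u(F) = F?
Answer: -2438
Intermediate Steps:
c(p) = 5 + 2*p
V(h) = 1 - h/3 (V(h) = 1 + h*(-1/3) = 1 - h/3)
P(G, w) = -1/5 + G + w/15 (P(G, w) = G + (1 - w/3)/(-5) = G + (1 - w/3)*(-1/5) = G + (-1/5 + w/15) = -1/5 + G + w/15)
110 + P(c(6), 8)*(-147) = 110 + (-1/5 + (5 + 2*6) + (1/15)*8)*(-147) = 110 + (-1/5 + (5 + 12) + 8/15)*(-147) = 110 + (-1/5 + 17 + 8/15)*(-147) = 110 + (52/3)*(-147) = 110 - 2548 = -2438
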